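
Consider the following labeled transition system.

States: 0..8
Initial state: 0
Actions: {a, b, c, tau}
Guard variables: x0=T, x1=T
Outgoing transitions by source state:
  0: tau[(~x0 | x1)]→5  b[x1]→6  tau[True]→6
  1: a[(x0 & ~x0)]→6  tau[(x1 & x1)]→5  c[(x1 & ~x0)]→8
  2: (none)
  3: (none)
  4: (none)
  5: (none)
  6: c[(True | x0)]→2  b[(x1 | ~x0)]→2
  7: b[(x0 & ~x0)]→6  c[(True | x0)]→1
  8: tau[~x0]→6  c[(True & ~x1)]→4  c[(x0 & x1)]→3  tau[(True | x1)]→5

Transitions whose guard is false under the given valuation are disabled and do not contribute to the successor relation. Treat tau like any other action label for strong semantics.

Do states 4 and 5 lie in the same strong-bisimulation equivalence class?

Answer: BISIMILAR

Working:
Refine partition for ~:
  round 0: {{0,1,2,3,4,5,6,7,8}}
  round 1: {{0},{1},{2,3,4,5},{6},{7},{8}}
Fixed point at round 2; 6 class(es).
class of 4: {2,3,4,5}; class of 5: {2,3,4,5}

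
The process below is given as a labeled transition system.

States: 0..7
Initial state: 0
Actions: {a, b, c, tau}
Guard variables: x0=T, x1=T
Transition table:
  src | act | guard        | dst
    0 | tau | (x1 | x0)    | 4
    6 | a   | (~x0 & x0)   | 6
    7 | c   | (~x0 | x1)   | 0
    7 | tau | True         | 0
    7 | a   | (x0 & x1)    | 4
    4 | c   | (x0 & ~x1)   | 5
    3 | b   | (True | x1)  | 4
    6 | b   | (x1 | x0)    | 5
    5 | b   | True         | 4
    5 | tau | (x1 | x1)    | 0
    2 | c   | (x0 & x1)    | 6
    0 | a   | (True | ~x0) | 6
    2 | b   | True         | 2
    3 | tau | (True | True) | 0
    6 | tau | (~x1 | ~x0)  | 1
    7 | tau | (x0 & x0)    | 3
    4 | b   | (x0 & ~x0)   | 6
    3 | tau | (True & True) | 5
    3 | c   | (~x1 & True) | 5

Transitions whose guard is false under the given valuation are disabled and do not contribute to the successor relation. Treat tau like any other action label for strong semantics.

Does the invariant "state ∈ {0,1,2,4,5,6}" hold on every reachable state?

Answer: INVARIANT HOLDS

Trace:
Safe = {0,1,2,4,5,6}
R = {0,4,5,6}
  0: ✓
  4: ✓
  5: ✓
  6: ✓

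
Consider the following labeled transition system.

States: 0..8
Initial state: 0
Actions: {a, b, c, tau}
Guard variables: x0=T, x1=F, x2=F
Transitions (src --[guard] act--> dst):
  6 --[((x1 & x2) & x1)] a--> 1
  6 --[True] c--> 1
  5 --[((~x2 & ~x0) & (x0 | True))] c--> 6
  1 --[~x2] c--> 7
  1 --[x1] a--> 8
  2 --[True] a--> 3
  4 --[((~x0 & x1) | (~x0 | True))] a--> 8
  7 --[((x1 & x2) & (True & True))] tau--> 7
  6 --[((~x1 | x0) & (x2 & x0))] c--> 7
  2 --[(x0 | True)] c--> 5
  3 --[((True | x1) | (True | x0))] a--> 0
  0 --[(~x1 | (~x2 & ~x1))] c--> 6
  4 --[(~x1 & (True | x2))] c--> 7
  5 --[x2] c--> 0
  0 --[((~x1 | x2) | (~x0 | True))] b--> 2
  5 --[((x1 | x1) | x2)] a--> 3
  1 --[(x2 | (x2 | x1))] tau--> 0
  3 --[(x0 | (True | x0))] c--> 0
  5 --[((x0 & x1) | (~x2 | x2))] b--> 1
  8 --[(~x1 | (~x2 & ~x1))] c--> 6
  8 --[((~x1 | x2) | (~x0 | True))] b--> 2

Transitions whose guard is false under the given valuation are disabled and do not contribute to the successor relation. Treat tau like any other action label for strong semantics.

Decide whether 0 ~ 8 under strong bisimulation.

Bisimulation quotient by refinement:
  π0 = {{0,1,2,3,4,5,6,7,8}}
  π1 = {{0,8},{1,6},{2,3,4},{5},{7}}
  π2 = {{0,8},{1},{2},{3},{4},{5},{6},{7}}
Fixed point at round 3; 8 class(es).
class of 0: {0,8}; class of 8: {0,8}

Answer: BISIMILAR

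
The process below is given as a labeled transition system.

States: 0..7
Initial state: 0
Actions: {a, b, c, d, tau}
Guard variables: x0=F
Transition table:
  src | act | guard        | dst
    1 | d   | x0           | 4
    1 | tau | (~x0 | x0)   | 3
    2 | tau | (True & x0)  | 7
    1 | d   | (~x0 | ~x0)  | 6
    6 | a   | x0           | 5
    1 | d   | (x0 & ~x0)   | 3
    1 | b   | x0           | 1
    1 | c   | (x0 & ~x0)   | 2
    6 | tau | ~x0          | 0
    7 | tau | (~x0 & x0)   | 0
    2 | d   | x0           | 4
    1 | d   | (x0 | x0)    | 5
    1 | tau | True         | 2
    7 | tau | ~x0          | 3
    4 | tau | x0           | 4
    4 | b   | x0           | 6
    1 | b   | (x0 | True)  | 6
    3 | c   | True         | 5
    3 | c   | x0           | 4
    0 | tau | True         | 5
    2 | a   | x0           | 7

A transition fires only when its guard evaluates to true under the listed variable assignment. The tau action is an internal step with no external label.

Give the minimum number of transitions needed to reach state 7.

Answer: UNREACHABLE

Working:
Breadth-first toward 7:
  depth 0: {0}
  depth 1: {5}
7 never appears.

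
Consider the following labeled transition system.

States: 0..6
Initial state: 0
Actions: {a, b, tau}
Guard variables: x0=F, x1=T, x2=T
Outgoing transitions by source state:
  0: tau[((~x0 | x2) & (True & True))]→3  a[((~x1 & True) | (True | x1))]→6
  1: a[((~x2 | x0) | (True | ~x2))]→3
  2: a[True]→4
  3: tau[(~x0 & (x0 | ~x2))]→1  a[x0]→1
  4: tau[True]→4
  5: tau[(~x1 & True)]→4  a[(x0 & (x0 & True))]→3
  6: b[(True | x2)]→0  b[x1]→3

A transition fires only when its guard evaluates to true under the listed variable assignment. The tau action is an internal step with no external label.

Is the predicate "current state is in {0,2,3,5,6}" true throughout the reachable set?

Answer: INVARIANT HOLDS

Trace:
Allowed set {0,2,3,5,6}
R = {0,3,6}
  0: ok
  3: ok
  6: ok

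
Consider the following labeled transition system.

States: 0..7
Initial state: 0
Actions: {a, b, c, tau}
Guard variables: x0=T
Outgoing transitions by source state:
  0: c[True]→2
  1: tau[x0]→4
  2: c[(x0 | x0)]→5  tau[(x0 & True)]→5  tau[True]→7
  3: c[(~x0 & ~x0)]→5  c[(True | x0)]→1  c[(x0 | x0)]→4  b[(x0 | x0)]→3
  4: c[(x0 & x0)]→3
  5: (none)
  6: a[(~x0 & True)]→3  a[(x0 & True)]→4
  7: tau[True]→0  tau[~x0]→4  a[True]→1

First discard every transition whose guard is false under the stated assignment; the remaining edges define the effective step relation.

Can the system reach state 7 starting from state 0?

Answer: REACHABLE

Trace:
After dropping false guards: 12 live edges.
Layer 0: {0}
Layer 1: {2}  cumulative {0,2}
Layer 2: {5,7}  cumulative {0,2,5,7}
Layer 3: {1}  cumulative {0,1,2,5,7}
Layer 4: {4}  cumulative {0,1,2,4,5,7}
Layer 5: {3}  cumulative {0,1,2,3,4,5,7}
R = {0,1,2,3,4,5,7}
witness 7: c·tau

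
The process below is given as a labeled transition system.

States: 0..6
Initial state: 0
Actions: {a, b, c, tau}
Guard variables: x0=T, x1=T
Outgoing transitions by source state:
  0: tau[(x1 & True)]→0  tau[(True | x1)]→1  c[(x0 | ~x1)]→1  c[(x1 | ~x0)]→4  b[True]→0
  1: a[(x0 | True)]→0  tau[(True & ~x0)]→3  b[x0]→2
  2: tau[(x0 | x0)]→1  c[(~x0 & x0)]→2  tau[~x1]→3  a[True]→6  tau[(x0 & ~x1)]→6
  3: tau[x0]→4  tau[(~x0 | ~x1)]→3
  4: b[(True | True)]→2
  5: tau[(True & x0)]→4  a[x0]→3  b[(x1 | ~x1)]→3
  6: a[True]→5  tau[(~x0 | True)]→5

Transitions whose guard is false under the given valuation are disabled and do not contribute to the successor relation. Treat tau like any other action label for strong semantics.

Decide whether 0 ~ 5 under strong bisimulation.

Refine partition for ~:
  π0 = {{0,1,2,3,4,5,6}}
  π1 = {{0},{1},{2,6},{3},{4},{5}}
  π2 = {{0},{1},{2},{3},{4},{5},{6}}
7 equivalence class(es) (converged in 3)
class of 0: {0}; class of 5: {5}

Answer: NOT BISIMILAR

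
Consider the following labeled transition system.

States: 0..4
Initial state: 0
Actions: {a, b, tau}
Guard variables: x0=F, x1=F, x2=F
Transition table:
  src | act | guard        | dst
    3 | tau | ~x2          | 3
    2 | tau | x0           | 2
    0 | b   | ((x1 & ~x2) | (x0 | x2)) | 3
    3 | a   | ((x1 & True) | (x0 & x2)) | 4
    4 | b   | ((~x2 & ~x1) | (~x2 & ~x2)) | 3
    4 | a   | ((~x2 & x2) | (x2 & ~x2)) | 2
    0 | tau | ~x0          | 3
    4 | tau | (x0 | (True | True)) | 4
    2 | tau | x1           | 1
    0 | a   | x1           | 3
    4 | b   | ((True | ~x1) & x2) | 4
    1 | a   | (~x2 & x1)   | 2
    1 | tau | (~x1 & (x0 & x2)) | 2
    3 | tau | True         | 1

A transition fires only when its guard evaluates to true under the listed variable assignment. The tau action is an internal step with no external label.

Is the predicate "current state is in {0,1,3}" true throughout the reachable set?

Inv-set: {0,1,3}
Reach set: {0,1,3}
  0: safe
  1: safe
  3: safe

Answer: INVARIANT HOLDS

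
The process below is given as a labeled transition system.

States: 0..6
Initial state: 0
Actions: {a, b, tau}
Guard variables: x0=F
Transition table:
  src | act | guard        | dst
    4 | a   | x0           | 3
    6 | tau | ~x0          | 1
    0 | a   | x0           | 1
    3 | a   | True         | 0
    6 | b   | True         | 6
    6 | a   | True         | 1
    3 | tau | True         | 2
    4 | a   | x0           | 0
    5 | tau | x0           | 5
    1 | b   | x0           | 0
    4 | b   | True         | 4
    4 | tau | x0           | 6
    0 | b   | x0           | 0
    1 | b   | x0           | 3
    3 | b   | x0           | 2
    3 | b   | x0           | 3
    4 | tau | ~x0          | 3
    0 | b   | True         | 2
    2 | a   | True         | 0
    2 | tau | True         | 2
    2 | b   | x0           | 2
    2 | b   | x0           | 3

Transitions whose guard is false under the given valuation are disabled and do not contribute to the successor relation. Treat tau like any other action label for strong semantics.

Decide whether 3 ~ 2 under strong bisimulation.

Answer: BISIMILAR

Analysis:
Compute ~ classes (split until stable):
  round 0: {{0,1,2,3,4,5,6}}
  round 1: {{0},{1,5},{2,3},{4},{6}}
5 equivalence class(es) (converged in 2)
3∈{2,3}, 2∈{2,3}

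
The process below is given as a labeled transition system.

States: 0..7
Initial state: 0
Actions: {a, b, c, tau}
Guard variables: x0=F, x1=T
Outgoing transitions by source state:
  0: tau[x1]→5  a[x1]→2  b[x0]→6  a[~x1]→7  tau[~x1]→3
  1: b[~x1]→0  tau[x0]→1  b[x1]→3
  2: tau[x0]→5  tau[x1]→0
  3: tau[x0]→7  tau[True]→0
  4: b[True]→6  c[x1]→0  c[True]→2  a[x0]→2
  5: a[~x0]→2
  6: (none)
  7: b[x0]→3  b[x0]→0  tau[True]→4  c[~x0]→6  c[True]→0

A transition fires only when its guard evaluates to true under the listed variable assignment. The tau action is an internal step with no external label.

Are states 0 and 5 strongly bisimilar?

Bisimulation quotient by refinement:
  π0 = {{0,1,2,3,4,5,6,7}}
  π1 = {{0},{1},{2,3},{4},{5},{6},{7}}
Fixed point at round 2; 7 class(es).
class of 0: {0}; class of 5: {5}

Answer: NOT BISIMILAR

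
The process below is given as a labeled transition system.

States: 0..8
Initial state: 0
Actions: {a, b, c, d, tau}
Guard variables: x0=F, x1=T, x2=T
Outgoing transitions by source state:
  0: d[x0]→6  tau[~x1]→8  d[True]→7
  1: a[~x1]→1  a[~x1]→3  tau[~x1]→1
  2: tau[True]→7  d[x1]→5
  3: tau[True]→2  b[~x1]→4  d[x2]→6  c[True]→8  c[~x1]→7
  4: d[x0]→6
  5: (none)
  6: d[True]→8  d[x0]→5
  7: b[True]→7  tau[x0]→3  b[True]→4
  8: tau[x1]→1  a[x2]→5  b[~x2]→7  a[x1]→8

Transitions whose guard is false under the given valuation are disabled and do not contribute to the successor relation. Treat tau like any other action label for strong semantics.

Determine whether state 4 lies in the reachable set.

Answer: REACHABLE

Working:
After dropping false guards: 12 live edges.
Layer 0: {0}
Layer 1: {7}  now seen {0,7}
Layer 2: {4}  now seen {0,4,7}
Reachable = {0,4,7}
witness 4: d·b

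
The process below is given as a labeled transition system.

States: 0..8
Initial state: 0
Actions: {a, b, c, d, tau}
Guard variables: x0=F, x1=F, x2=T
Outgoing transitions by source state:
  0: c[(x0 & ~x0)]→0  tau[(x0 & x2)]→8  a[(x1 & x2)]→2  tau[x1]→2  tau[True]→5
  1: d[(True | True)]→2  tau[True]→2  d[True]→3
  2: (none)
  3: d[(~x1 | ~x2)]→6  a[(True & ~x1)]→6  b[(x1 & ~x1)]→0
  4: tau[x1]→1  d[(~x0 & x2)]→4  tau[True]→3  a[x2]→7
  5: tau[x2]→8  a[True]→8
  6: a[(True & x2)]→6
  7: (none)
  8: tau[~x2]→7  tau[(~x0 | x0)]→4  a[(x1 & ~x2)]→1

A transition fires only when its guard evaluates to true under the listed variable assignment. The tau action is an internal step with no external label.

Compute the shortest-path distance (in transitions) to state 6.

Layered search for 6:
  depth 0: {0}
  depth 1: {5}
  depth 2: {8}
  depth 3: {4}
  depth 4: {3,7}
  depth 5: {6}
first hit 6 at d=5 via tau·a·tau·tau·a

Answer: 5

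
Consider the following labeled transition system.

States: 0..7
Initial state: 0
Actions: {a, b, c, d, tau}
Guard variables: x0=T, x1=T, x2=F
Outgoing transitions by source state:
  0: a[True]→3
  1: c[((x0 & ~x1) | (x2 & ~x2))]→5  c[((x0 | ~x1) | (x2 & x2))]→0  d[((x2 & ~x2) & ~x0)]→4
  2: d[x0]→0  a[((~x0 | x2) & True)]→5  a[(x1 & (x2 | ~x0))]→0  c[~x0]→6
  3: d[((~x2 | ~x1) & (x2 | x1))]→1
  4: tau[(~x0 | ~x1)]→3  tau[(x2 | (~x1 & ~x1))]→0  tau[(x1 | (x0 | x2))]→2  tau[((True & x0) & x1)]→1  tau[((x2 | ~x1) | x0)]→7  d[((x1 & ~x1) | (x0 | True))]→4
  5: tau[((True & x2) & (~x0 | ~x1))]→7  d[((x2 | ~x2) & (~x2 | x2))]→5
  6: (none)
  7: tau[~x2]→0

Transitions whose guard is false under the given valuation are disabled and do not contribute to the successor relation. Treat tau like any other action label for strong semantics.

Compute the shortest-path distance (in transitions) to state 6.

Answer: UNREACHABLE

Working:
Breadth-first toward 6:
  Layer 0: {0}
  Layer 1: {3}
  Layer 2: {1}
6 never appears.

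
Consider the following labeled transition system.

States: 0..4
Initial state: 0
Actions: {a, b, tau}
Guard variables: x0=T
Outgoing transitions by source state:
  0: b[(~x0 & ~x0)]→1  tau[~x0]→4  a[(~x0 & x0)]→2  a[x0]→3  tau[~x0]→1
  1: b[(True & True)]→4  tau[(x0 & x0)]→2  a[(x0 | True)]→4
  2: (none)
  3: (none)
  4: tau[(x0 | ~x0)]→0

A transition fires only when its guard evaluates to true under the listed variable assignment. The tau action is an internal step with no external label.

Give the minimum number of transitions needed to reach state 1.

Breadth-first toward 1:
  L0 = {0}
  L1 = {3}
1 never appears.

Answer: UNREACHABLE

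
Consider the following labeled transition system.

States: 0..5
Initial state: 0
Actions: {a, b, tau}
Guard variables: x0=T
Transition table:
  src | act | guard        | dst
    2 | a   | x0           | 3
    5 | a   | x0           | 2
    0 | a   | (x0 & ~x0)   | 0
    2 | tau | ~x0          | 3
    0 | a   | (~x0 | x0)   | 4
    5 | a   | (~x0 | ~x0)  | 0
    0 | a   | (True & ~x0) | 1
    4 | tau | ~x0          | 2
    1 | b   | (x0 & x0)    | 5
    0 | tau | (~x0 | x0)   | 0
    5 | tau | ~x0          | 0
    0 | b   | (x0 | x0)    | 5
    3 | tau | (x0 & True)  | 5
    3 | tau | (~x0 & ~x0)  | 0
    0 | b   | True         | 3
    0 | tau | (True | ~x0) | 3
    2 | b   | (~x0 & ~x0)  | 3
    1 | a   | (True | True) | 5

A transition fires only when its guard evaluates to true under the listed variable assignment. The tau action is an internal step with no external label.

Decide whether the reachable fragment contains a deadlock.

Answer: DEADLOCK at state 4

Trace:
Reach set: {0,2,3,4,5}
  0: a→4  b→3  b→5  tau→0  tau→3  [5 exit(s)]
  2: a→3  [1 exit(s)]
  3: tau→5  [1 exit(s)]
  4: ∅  [STUCK]
  5: a→2  [1 exit(s)]
witness 4: a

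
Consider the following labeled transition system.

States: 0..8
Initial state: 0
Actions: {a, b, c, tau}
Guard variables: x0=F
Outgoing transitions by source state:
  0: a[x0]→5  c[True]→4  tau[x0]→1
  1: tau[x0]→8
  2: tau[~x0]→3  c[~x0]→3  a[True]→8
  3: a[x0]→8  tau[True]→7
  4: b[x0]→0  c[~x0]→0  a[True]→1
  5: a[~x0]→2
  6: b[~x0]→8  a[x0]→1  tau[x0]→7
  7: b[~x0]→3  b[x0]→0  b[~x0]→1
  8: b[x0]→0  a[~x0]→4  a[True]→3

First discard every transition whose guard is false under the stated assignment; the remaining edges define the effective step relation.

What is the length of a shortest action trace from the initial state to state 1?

Answer: 2

Trace:
Breadth-first toward 1:
  L0 = {0}
  L1 = {4}
  L2 = {1}
first hit 1 at d=2 via c·a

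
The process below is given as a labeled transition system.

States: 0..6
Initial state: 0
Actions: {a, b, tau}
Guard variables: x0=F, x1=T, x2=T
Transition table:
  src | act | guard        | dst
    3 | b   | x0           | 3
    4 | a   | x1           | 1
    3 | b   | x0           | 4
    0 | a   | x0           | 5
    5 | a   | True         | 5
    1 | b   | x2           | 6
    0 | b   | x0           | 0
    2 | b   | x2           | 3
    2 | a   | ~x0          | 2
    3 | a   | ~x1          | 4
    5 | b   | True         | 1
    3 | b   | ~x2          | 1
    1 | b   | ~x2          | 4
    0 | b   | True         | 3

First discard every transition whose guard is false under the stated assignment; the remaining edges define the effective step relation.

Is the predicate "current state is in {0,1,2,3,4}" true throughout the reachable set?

Answer: INVARIANT HOLDS

Working:
Allowed set {0,1,2,3,4}
R = {0,3}
  0: ✓
  3: ✓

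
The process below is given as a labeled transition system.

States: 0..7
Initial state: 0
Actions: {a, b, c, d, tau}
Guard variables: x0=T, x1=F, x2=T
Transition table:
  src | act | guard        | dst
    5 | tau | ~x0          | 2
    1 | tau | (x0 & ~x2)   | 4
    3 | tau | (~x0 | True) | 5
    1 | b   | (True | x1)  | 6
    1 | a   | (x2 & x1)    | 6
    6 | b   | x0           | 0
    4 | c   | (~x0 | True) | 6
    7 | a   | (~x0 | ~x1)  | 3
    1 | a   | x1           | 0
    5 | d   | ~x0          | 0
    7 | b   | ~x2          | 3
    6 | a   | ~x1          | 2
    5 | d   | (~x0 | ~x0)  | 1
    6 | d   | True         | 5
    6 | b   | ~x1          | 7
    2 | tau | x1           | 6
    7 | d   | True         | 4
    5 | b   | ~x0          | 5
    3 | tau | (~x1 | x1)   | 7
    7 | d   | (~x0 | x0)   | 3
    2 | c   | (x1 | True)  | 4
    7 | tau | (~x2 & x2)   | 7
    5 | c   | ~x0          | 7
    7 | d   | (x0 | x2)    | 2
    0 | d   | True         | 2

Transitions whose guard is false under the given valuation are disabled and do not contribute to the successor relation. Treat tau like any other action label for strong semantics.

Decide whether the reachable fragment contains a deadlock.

Answer: DEADLOCK at state 5

Analysis:
R = {0,2,3,4,5,6,7}
  0: d→2  [deg 1]
  2: c→4  [deg 1]
  3: tau→5  tau→7  [deg 2]
  4: c→6  [deg 1]
  5: ∅  [no exit]
  6: a→2  b→0  b→7  d→5  [deg 4]
  7: a→3  d→2  d→3  d→4  [deg 4]
trace reaching 5: d·c·c·d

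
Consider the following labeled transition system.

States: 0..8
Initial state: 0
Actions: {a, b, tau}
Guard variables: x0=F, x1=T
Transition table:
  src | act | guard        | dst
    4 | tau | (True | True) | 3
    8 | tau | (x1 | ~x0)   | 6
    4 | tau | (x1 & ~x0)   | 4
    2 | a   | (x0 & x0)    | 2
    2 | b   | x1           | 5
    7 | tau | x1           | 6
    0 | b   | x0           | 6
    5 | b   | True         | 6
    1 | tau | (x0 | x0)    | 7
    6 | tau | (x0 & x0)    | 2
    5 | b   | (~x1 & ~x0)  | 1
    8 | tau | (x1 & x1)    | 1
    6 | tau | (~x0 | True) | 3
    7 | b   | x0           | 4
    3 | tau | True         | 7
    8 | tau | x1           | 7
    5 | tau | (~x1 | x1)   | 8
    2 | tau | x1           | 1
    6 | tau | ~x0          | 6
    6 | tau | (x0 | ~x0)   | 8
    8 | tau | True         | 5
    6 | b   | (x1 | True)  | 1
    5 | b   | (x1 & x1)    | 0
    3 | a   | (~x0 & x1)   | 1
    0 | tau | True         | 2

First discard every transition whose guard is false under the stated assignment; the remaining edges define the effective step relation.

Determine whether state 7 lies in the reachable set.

After dropping false guards: 19 live edges.
depth 0: {0}
depth 1: {2}  cumulative {0,2}
depth 2: {1,5}  cumulative {0,1,2,5}
depth 3: {6,8}  cumulative {0,1,2,5,6,8}
depth 4: {3,7}  cumulative {0,1,2,3,5,6,7,8}
R = {0,1,2,3,5,6,7,8}
witness 7: tau·b·tau·tau

Answer: REACHABLE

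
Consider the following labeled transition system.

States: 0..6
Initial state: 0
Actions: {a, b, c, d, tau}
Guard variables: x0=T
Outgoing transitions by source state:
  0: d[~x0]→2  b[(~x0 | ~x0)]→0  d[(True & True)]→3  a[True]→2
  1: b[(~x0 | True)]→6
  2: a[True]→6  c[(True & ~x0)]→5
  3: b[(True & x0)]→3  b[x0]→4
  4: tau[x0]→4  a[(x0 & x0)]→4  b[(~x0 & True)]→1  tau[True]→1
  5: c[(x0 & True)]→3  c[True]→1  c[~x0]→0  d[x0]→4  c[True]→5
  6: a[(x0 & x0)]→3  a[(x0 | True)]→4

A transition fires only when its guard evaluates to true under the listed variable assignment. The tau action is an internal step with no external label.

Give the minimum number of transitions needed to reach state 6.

Answer: 2

Analysis:
BFS to 6:
  Layer 0: {0}
  Layer 1: {2,3}
  Layer 2: {4,6}
depth(6)=2, e.g. a·a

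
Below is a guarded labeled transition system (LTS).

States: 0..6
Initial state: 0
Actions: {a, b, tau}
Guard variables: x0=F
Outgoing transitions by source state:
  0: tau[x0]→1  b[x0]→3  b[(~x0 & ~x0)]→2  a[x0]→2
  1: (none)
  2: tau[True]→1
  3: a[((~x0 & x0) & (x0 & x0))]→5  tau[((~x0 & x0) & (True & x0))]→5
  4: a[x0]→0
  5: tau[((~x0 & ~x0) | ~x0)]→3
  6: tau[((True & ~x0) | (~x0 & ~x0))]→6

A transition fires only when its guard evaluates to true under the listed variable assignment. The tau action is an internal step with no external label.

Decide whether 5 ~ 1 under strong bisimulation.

Refine partition for ~:
  P[0] = {{0,1,2,3,4,5,6}}
  P[1] = {{0},{1,3,4},{2,5,6}}
  P[2] = {{0},{1,3,4},{2,5},{6}}
stable after 3 split(s): 4 block(s)
class of 5: {2,5}; class of 1: {1,3,4}

Answer: NOT BISIMILAR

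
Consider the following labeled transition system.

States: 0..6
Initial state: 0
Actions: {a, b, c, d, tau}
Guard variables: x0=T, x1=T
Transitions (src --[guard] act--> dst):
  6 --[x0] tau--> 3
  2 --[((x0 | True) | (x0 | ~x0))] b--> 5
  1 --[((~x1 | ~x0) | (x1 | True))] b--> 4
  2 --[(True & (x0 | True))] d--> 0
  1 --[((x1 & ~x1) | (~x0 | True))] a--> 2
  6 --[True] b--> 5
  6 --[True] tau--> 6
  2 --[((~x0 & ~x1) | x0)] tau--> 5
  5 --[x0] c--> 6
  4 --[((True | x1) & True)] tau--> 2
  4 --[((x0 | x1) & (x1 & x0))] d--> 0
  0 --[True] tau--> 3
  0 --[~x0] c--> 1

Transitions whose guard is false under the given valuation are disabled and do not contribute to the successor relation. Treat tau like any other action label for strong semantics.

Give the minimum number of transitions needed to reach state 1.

Answer: UNREACHABLE

Analysis:
Breadth-first toward 1:
  L0 = {0}
  L1 = {3}
1 never appears.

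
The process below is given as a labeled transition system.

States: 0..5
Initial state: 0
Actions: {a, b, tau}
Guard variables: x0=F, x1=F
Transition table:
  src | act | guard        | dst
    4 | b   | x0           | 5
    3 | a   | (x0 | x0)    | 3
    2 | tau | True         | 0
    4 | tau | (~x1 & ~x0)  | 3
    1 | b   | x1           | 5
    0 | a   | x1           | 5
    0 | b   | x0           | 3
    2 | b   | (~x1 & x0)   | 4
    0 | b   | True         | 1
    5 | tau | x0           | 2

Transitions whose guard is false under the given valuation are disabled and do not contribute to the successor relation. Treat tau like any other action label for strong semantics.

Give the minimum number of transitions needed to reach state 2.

Breadth-first toward 2:
  depth 0: {0}
  depth 1: {1}
2 never appears.

Answer: UNREACHABLE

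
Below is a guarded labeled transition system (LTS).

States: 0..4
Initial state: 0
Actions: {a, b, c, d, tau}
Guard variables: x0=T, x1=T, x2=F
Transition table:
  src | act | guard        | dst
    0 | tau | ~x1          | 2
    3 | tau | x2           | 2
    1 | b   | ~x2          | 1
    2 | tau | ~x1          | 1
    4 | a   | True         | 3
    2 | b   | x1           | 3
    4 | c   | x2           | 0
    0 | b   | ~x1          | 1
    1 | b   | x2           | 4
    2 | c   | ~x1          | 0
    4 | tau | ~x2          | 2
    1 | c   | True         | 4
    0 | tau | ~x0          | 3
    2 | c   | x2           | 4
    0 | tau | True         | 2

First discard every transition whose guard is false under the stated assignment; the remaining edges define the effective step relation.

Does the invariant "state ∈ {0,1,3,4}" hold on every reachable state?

Safe = {0,1,3,4}
Reach set: {0,2,3}
  0: safe
  2: outside
  3: safe
reach 2 via tau — violates

Answer: INVARIANT VIOLATED at state 2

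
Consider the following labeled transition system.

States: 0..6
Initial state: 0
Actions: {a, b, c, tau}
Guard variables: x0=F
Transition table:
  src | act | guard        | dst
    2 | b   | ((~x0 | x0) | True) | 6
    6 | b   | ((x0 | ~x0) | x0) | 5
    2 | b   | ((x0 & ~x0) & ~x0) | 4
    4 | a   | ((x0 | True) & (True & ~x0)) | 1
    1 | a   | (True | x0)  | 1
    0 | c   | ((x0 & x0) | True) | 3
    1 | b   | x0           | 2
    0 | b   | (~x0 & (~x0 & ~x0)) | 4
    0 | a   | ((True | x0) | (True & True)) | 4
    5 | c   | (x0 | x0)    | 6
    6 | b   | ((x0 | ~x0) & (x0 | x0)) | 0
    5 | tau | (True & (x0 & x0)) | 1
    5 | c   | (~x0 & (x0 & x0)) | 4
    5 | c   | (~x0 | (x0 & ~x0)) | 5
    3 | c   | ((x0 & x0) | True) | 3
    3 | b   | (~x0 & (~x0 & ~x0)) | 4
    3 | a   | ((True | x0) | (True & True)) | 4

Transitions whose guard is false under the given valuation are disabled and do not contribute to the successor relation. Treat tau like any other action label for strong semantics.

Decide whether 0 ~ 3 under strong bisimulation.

Answer: BISIMILAR

Analysis:
Compute ~ classes (split until stable):
  P[0] = {{0,1,2,3,4,5,6}}
  P[1] = {{0,3},{1,4},{2,6},{5}}
  P[2] = {{0,3},{1,4},{2},{5},{6}}
5 equivalence class(es) (converged in 3)
class of 0: {0,3}; class of 3: {0,3}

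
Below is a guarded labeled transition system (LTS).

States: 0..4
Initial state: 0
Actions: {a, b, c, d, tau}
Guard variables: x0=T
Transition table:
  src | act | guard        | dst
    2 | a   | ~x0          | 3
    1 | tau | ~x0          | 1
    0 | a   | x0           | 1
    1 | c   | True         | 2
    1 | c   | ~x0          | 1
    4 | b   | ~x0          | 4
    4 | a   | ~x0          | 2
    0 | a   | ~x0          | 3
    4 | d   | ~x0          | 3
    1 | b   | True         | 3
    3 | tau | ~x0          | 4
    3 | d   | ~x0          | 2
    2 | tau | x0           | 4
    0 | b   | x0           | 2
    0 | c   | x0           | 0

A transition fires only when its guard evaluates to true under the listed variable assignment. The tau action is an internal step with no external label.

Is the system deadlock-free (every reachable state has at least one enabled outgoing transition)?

Reach set: {0,1,2,3,4}
  0: a→1  b→2  c→0  [deg 3]
  1: b→3  c→2  [deg 2]
  2: tau→4  [deg 1]
  3: ∅  [STUCK]
  4: ∅  [STUCK]
trace reaching 3: a·b

Answer: DEADLOCK at state 3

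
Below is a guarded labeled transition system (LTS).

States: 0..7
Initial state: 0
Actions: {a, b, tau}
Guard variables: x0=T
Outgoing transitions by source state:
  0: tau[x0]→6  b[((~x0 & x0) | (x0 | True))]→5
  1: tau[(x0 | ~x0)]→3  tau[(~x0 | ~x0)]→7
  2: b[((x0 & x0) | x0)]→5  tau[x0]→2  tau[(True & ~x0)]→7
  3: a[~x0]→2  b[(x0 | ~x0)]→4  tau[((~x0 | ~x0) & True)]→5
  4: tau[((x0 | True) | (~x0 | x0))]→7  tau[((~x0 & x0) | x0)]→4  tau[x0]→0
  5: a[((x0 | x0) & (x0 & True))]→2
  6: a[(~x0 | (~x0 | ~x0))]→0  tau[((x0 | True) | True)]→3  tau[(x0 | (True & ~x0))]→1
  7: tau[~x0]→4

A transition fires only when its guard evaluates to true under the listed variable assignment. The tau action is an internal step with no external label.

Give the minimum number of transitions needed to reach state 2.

Answer: 2

Working:
Breadth-first toward 2:
  L0 = {0}
  L1 = {5,6}
  L2 = {1,2,3}
depth(2)=2, e.g. b·a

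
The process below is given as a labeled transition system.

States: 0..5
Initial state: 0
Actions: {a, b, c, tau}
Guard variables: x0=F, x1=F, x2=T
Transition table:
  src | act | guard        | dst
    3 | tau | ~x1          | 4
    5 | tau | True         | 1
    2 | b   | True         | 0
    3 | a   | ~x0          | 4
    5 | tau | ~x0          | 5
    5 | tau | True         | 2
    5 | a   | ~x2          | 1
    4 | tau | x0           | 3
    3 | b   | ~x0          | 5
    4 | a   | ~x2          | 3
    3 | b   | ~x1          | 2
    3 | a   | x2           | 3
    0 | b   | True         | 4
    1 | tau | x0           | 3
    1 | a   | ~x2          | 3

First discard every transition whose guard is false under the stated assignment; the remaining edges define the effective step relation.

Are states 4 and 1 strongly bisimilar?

Answer: BISIMILAR

Working:
Compute ~ classes (split until stable):
  π0 = {{0,1,2,3,4,5}}
  π1 = {{0,2},{1,4},{3},{5}}
  π2 = {{0},{1,4},{2},{3},{5}}
stable after 3 split(s): 5 block(s)
4∈{1,4}, 1∈{1,4}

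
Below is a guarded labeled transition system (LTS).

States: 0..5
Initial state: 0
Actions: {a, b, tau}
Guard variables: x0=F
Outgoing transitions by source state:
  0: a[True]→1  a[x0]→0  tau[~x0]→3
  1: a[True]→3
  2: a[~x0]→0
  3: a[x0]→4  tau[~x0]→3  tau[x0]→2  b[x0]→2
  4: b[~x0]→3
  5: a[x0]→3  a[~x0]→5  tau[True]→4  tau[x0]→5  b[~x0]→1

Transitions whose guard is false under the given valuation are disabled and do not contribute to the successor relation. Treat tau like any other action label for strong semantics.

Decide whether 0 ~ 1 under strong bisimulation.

Answer: NOT BISIMILAR

Trace:
Refine partition for ~:
  π0 = {{0,1,2,3,4,5}}
  π1 = {{0},{1,2},{3},{4},{5}}
  π2 = {{0},{1},{2},{3},{4},{5}}
Fixed point at round 3; 6 class(es).
class of 0: {0}; class of 1: {1}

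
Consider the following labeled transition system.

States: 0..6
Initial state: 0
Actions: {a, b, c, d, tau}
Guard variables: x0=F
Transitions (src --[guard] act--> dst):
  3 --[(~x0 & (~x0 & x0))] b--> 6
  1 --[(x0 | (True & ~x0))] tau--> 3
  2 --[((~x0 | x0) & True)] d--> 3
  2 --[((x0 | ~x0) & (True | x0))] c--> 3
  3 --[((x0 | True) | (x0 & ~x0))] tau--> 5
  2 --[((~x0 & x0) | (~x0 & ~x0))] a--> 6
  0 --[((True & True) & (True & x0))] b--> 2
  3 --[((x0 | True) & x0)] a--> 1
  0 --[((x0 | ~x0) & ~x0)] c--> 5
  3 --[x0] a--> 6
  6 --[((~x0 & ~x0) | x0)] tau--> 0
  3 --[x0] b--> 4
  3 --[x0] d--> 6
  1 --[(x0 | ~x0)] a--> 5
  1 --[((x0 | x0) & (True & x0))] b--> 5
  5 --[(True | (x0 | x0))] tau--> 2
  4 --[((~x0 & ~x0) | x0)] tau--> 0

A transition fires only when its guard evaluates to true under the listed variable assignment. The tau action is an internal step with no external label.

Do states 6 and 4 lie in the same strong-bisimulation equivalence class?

Bisimulation quotient by refinement:
  P[0] = {{0,1,2,3,4,5,6}}
  P[1] = {{0},{1},{2},{3,4,5,6}}
  P[2] = {{0},{1},{2},{3},{4,6},{5}}
Fixed point at round 3; 6 class(es).
6∈{4,6}, 4∈{4,6}

Answer: BISIMILAR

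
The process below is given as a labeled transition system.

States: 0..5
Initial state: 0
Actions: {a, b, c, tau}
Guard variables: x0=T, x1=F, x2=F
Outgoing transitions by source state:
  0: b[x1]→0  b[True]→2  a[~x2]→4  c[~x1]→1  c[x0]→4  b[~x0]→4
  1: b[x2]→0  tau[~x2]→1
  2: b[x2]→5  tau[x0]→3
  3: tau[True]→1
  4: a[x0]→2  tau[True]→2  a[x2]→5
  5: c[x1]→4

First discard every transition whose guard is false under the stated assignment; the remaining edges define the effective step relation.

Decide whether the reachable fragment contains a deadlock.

Answer: DEADLOCK-FREE

Analysis:
Reachable = {0,1,2,3,4}
  0: a→4  b→2  c→1  c→4  [4 out]
  1: tau→1  [1 out]
  2: tau→3  [1 out]
  3: tau→1  [1 out]
  4: a→2  tau→2  [2 out]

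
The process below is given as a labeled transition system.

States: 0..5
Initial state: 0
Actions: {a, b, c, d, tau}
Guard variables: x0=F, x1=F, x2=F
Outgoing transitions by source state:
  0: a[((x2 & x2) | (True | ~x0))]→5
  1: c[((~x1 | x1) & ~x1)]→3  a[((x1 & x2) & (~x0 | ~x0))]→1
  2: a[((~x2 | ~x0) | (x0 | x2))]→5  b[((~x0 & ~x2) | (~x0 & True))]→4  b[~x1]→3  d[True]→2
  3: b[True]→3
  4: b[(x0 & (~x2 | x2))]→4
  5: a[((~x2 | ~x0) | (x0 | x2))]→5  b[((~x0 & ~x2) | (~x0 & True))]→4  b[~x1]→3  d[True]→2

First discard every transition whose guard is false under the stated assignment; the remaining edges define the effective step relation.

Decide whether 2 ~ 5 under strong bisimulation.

Answer: BISIMILAR

Working:
Compute ~ classes (split until stable):
  π0 = {{0,1,2,3,4,5}}
  π1 = {{0},{1},{2,5},{3},{4}}
stable after 2 split(s): 5 block(s)
class of 2: {2,5}; class of 5: {2,5}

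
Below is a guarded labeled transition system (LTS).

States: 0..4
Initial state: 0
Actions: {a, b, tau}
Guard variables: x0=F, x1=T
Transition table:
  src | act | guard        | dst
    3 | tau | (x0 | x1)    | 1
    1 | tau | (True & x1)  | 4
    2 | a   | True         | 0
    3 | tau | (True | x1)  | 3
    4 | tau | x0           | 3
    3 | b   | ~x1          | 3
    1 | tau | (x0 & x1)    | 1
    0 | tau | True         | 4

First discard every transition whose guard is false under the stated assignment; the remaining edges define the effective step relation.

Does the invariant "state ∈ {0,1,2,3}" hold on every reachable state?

Answer: INVARIANT VIOLATED at state 4

Analysis:
Allowed set {0,1,2,3}
Reachable = {0,4}
  0: ✓
  4: outside
reach 4 via tau — violates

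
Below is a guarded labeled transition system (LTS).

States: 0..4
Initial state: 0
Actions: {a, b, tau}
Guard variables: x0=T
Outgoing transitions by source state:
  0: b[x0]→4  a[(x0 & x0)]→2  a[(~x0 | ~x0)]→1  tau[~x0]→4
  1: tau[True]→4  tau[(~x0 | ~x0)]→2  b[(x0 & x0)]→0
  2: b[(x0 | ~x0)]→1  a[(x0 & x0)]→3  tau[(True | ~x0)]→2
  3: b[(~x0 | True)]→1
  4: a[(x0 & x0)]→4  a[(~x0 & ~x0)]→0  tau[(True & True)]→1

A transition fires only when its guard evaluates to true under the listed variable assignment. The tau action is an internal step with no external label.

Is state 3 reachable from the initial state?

After dropping false guards: 10 live edges.
depth 0: {0}
depth 1: {2,4}  cumulative {0,2,4}
depth 2: {1,3}  cumulative {0,1,2,3,4}
Reachable = {0,1,2,3,4}
trace reaching 3: a·a

Answer: REACHABLE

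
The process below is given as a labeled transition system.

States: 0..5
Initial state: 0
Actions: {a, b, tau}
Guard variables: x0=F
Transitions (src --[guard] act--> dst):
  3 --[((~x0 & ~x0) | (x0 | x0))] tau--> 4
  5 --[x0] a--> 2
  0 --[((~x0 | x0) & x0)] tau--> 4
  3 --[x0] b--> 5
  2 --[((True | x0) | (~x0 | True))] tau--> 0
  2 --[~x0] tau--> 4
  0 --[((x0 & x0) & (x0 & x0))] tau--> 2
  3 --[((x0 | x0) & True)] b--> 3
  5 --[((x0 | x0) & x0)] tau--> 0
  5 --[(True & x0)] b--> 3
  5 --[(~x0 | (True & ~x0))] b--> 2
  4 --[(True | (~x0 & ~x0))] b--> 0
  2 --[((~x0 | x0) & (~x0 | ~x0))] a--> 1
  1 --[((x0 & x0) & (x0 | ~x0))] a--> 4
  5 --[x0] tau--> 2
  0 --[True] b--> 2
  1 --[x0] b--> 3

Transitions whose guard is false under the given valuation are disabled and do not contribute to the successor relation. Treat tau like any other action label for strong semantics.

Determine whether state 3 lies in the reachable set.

Answer: UNREACHABLE

Analysis:
7 transition(s) survive guard evaluation.
Layer 0: {0}
Layer 1: {2}  cumulative {0,2}
Layer 2: {1,4}  cumulative {0,1,2,4}
Reach set: {0,1,2,4}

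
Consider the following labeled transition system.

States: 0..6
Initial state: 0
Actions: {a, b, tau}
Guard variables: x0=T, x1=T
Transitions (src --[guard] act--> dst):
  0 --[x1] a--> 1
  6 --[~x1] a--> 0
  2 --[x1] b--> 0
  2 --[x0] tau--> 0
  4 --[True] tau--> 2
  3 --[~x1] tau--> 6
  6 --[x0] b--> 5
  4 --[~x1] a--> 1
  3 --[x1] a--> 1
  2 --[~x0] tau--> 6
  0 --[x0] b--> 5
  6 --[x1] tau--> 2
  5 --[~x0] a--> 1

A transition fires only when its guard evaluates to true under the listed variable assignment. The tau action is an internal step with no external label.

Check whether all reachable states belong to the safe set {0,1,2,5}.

Answer: INVARIANT HOLDS

Analysis:
Inv-set: {0,1,2,5}
Reachable = {0,1,5}
  0: ok
  1: ok
  5: ok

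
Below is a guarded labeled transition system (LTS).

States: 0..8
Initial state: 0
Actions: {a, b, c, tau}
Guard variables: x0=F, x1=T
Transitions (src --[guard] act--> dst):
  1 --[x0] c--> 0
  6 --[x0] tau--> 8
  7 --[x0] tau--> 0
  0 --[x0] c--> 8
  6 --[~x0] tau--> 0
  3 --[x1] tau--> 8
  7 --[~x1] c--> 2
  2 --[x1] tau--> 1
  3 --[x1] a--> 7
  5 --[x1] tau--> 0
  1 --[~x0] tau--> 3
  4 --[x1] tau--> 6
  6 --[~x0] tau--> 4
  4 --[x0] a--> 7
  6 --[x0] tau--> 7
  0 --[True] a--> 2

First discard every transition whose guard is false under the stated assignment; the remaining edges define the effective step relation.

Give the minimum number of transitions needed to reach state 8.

Answer: 4

Analysis:
Layered search for 8:
  depth 0: {0}
  depth 1: {2}
  depth 2: {1}
  depth 3: {3}
  depth 4: {7,8}
depth(8)=4, e.g. a·tau·tau·tau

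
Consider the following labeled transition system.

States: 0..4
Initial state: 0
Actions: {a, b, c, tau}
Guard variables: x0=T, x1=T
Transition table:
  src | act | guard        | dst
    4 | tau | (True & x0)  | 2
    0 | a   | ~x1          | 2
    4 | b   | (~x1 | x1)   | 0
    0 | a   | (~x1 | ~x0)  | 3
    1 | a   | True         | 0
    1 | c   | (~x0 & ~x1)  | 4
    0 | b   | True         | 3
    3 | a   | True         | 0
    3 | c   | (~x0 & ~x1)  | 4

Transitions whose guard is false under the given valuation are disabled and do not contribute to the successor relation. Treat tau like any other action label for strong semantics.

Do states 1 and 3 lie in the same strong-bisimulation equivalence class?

Answer: BISIMILAR

Working:
Bisimulation quotient by refinement:
  round 0: {{0,1,2,3,4}}
  round 1: {{0},{1,3},{2},{4}}
stable after 2 split(s): 4 block(s)
class of 1: {1,3}; class of 3: {1,3}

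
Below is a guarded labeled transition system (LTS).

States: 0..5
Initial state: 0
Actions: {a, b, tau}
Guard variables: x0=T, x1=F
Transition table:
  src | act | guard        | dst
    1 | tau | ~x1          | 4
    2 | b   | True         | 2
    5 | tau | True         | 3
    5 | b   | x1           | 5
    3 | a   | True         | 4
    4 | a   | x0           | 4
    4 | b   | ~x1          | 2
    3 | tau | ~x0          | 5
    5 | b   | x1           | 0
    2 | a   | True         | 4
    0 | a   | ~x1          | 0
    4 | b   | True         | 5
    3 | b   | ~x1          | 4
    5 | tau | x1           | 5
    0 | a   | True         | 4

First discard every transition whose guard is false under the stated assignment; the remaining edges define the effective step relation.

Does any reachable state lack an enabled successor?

Answer: DEADLOCK-FREE

Analysis:
Reach set: {0,2,3,4,5}
  0: a→0  a→4  [deg 2]
  2: a→4  b→2  [deg 2]
  3: a→4  b→4  [deg 2]
  4: a→4  b→2  b→5  [deg 3]
  5: tau→3  [deg 1]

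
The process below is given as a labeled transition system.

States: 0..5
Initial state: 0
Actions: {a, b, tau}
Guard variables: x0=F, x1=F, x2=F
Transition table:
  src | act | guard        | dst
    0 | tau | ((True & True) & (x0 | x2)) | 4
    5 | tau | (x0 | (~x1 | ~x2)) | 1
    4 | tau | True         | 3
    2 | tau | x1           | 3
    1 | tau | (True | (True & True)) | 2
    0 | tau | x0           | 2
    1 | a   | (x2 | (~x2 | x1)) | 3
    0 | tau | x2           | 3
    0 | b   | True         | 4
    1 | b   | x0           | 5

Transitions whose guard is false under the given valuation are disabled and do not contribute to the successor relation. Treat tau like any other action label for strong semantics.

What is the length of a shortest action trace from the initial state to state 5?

Answer: UNREACHABLE

Working:
Layered search for 5:
  Layer 0: {0}
  Layer 1: {4}
  Layer 2: {3}
5 never appears.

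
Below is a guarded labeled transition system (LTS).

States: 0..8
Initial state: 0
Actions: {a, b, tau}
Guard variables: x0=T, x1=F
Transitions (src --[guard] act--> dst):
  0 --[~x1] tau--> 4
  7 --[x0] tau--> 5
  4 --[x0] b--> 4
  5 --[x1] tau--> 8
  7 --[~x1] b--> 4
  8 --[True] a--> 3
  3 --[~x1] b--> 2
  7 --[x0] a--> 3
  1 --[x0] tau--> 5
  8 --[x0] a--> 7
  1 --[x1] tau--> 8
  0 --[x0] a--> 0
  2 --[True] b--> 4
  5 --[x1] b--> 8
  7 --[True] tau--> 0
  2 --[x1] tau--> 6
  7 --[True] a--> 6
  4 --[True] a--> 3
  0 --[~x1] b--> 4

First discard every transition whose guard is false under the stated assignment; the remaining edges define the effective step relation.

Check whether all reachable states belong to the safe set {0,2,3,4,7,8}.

Answer: INVARIANT HOLDS

Working:
Inv-set: {0,2,3,4,7,8}
Reachable = {0,2,3,4}
  0: safe
  2: safe
  3: safe
  4: safe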